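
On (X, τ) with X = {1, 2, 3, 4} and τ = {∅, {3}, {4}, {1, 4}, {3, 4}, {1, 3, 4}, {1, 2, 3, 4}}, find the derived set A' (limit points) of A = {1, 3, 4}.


A' = {1, 2}

For each x ∈ X, list the open sets U ∈ τ with x ∈ U, then check whether U ∩ (A ∖ {x}) ≠ ∅ for every such U.
  x = 1: opens ∋ x are {1, 4}, {1, 3, 4}, {1, 2, 3, 4}; each meets A ∖ {1}, so x IS a limit point.
  x = 2: opens ∋ x are {1, 2, 3, 4}; each meets A ∖ {2}, so x IS a limit point.
  x = 3: open {3} ∋ x has {3} ∩ (A ∖ {3}) = ∅, so x is NOT a limit point.
  x = 4: open {4} ∋ x has {4} ∩ (A ∖ {4}) = ∅, so x is NOT a limit point.
Collecting: A' = {1, 2}.


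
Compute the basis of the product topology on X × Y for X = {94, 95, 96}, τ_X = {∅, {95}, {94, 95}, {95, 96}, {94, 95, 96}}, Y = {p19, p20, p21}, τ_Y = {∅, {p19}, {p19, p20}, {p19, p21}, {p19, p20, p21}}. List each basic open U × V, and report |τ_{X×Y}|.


Basis B = {∅ × ∅, {95} × {p19}, {94, 95} × {p19}, {95} × {p19, p20}, {95} × {p19, p21}, {95, 96} × {p19}, {94, 95, 96} × {p19}, {95} × {p19, p20, p21}, {94, 95} × {p19, p20}, {94, 95} × {p19, p21}, {95, 96} × {p19, p20}, {95, 96} × {p19, p21}, {94, 95} × {p19, p20, p21}, {94, 95, 96} × {p19, p20}, {94, 95, 96} × {p19, p21}, {95, 96} × {p19, p20, p21}, {94, 95, 96} × {p19, p20, p21}}; |τ_{X×Y}| = 48.

Enumerate products U × V with U ∈ τ_X, V ∈ τ_Y (deduplicated):
  ∅ × ∅ = {} (∅)
  {95} × {p19} = {(95,p19)}
  {94, 95} × {p19} = {(94,p19), (95,p19)}
  {95} × {p19, p20} = {(95,p19), (95,p20)}
  {95} × {p19, p21} = {(95,p19), (95,p21)}
  {95, 96} × {p19} = {(95,p19), (96,p19)}
  {94, 95, 96} × {p19} = {(94,p19), (95,p19), (96,p19)}
  {95} × {p19, p20, p21} = {(95,p19), (95,p20), (95,p21)}
  {94, 95} × {p19, p20} = {(94,p19), (94,p20), (95,p19), (95,p20)}
  {94, 95} × {p19, p21} = {(94,p19), (94,p21), (95,p19), (95,p21)}
  {95, 96} × {p19, p20} = {(95,p19), (95,p20), (96,p19), (96,p20)}
  {95, 96} × {p19, p21} = {(95,p19), (95,p21), (96,p19), (96,p21)}
  {94, 95} × {p19, p20, p21} = {(94,p19), (94,p20), (94,p21), (95,p19), (95,p20), (95,p21)}
  {94, 95, 96} × {p19, p20} = {(94,p19), (94,p20), (95,p19), (95,p20), (96,p19), (96,p20)}
  {94, 95, 96} × {p19, p21} = {(94,p19), (94,p21), (95,p19), (95,p21), (96,p19), (96,p21)}
  {95, 96} × {p19, p20, p21} = {(95,p19), (95,p20), (95,p21), (96,p19), (96,p20), (96,p21)}
  {94, 95, 96} × {p19, p20, p21} = {(94,p19), (94,p20), (94,p21), (95,p19), (95,p20), (95,p21), (96,p19), (96,p20), (96,p21)}
These 17 distinct sets form the basis B.
Close under arbitrary unions to get τ_{X×Y}; counting gives |τ_{X×Y}| = 48.


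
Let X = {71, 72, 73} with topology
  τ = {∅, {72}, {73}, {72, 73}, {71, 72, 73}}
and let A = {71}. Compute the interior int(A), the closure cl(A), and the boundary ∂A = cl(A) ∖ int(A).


int(A) = ∅, cl(A) = {71}, ∂A = {71}.

Closed sets in (X, τ) are complements of opens:
  closed(X, τ) = {∅, {71}, {71, 72}, {71, 73}, {71, 72, 73}}.
int(A) = ⋃ {U ∈ τ : U ⊆ A}. Opens contained in A: ∅.
Taking the union of these: int(A) = ∅.
cl(A) = ⋂ {C closed : A ⊆ C}. Closed sets containing A: {71}, {71, 72}, {71, 73}, {71, 72, 73}.
Intersecting these: cl(A) = {71}.
∂A = cl(A) ∖ int(A) = {71} ∖ ∅ = {71}.


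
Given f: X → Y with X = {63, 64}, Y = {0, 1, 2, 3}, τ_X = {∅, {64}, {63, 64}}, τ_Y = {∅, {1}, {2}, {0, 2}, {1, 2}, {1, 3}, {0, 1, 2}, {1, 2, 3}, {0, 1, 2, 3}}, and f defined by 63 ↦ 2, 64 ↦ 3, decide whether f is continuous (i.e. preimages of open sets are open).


f is NOT continuous.

Compute f^{-1}(U) for each U ∈ τ_Y:
  U = ∅: f^{-1}(U) = ∅ ∈ τ_X ✓.
  U = {1}: f^{-1}(U) = ∅ ∈ τ_X ✓.
  U = {2}: f^{-1}(U) = {63} ∉ τ_X ✗.
  U = {0, 2}: f^{-1}(U) = {63} ∉ τ_X ✗.
  U = {1, 2}: f^{-1}(U) = {63} ∉ τ_X ✗.
  U = {1, 3}: f^{-1}(U) = {64} ∈ τ_X ✓.
  U = {0, 1, 2}: f^{-1}(U) = {63} ∉ τ_X ✗.
  U = {1, 2, 3}: f^{-1}(U) = {63, 64} ∈ τ_X ✓.
  U = {0, 1, 2, 3}: f^{-1}(U) = {63, 64} ∈ τ_X ✓.
Found U = {2} with f^{-1}(U) = {63} not in τ_X. Therefore f is NOT continuous.


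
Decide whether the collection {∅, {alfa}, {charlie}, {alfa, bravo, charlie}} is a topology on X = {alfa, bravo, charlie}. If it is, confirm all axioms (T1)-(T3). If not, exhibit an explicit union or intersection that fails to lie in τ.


τ is NOT a topology on X.

Axiom (T1): ∅ ∈ τ? Yes; X ∈ τ? Yes.
Axiom (T2/T3): check pairwise unions and intersections of members of τ.
Counterexample for (T2): {alfa} ∪ {charlie} = {alfa, charlie} ∉ τ. Therefore τ is NOT a topology.


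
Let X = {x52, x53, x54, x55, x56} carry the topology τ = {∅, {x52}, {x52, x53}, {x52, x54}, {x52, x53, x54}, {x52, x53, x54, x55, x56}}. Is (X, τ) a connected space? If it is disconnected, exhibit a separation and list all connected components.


(X, τ) is connected.

Find clopen sets (U ∈ τ with X ∖ U ∈ τ):
  U = ∅, X ∖ U = {x52, x53, x54, x55, x56} — both open, so U is clopen.
  U = {x52, x53, x54, x55, x56}, X ∖ U = ∅ — both open, so U is clopen.
Only trivial clopens (∅ and X) exist, so (X, τ) is connected.
Compute connected components by grouping points that agree on all clopens:
  component: {x52, x53, x54, x55, x56}


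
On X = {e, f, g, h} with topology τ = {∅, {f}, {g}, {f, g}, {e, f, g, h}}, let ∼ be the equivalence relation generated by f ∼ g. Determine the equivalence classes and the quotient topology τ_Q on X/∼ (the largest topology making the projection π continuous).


X/∼ = {[e], [f=g], [h]}; |τ_Q| = 3.

Equivalence classes: [e], [f=g], [h].
Quotient map π: X → X/∼ sends e ↦ [e], f ↦ [f=g], g ↦ [f=g], h ↦ [h].
For each subset V ⊆ X/∼, compute π^{-1}(V) ⊆ X and check whether π^{-1}(V) ∈ τ. V is open in τ_Q iff π^{-1}(V) ∈ τ.
  V = {}: π^{-1}(V) = ∅ ∈ τ ✓.
  V = {[e]}: π^{-1}(V) = {e} ∉ τ ✗.
  V = {[f=g]}: π^{-1}(V) = {f, g} ∈ τ ✓.
  V = {[e], [f=g]}: π^{-1}(V) = {e, f, g} ∉ τ ✗.
  V = {[h]}: π^{-1}(V) = {h} ∉ τ ✗.
  V = {[e], [h]}: π^{-1}(V) = {e, h} ∉ τ ✗.
  V = {[f=g], [h]}: π^{-1}(V) = {f, g, h} ∉ τ ✗.
  V = {[e], [f=g], [h]}: π^{-1}(V) = {e, f, g, h} ∈ τ ✓.
Open sets in the quotient: τ_Q = {{}, {[f=g]}, {[e], [f=g], [h]}} (3 elements).


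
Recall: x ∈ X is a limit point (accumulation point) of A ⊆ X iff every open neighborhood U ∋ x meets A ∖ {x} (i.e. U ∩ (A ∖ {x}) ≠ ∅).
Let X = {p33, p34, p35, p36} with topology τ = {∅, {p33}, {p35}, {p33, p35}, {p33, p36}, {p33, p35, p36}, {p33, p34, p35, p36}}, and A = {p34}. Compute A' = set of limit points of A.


A' = ∅

For each x ∈ X, list the open sets U ∈ τ with x ∈ U, then check whether U ∩ (A ∖ {x}) ≠ ∅ for every such U.
  x = p33: open {p33} ∋ x has {p33} ∩ (A ∖ {p33}) = ∅, so x is NOT a limit point.
  x = p34: open {p33, p34, p35, p36} ∋ x has {p33, p34, p35, p36} ∩ (A ∖ {p34}) = ∅, so x is NOT a limit point.
  x = p35: open {p35} ∋ x has {p35} ∩ (A ∖ {p35}) = ∅, so x is NOT a limit point.
  x = p36: open {p33, p36} ∋ x has {p33, p36} ∩ (A ∖ {p36}) = ∅, so x is NOT a limit point.
Collecting: A' = ∅.


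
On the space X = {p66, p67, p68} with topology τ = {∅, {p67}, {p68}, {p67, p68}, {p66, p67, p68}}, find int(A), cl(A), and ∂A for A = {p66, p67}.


int(A) = {p67}, cl(A) = {p66, p67}, ∂A = {p66}.

Closed sets in (X, τ) are complements of opens:
  closed(X, τ) = {∅, {p66}, {p66, p67}, {p66, p68}, {p66, p67, p68}}.
int(A) = ⋃ {U ∈ τ : U ⊆ A}. Opens contained in A: ∅, {p67}.
Taking the union of these: int(A) = {p67}.
cl(A) = ⋂ {C closed : A ⊆ C}. Closed sets containing A: {p66, p67}, {p66, p67, p68}.
Intersecting these: cl(A) = {p66, p67}.
∂A = cl(A) ∖ int(A) = {p66, p67} ∖ {p67} = {p66}.


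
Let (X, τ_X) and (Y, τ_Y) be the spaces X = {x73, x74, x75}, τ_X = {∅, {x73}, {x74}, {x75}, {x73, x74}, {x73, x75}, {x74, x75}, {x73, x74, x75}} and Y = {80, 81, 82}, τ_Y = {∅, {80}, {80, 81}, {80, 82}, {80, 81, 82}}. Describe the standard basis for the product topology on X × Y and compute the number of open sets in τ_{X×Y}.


Basis B = {∅ × ∅, {x73} × {80}, {x74} × {80}, {x75} × {80}, {x73} × {80, 81}, {x73} × {80, 82}, {x73, x74} × {80}, {x73, x75} × {80}, {x74} × {80, 81}, {x74} × {80, 82}, {x74, x75} × {80}, {x75} × {80, 81}, {x75} × {80, 82}, {x73} × {80, 81, 82}, {x73, x74, x75} × {80}, {x74} × {80, 81, 82}, {x75} × {80, 81, 82}, {x73, x74} × {80, 81}, {x73, x75} × {80, 81}, {x73, x74} × {80, 82}, {x73, x75} × {80, 82}, {x74, x75} × {80, 81}, {x74, x75} × {80, 82}, {x73, x74} × {80, 81, 82}, {x73, x75} × {80, 81, 82}, {x73, x74, x75} × {80, 81}, {x73, x74, x75} × {80, 82}, {x74, x75} × {80, 81, 82}, {x73, x74, x75} × {80, 81, 82}}; |τ_{X×Y}| = 125.

Enumerate products U × V with U ∈ τ_X, V ∈ τ_Y (deduplicated):
  ∅ × ∅ = {} (∅)
  {x73} × {80} = {(x73,80)}
  {x74} × {80} = {(x74,80)}
  {x75} × {80} = {(x75,80)}
  {x73} × {80, 81} = {(x73,80), (x73,81)}
  {x73} × {80, 82} = {(x73,80), (x73,82)}
  {x73, x74} × {80} = {(x73,80), (x74,80)}
  {x73, x75} × {80} = {(x73,80), (x75,80)}
  {x74} × {80, 81} = {(x74,80), (x74,81)}
  {x74} × {80, 82} = {(x74,80), (x74,82)}
  {x74, x75} × {80} = {(x74,80), (x75,80)}
  {x75} × {80, 81} = {(x75,80), (x75,81)}
  {x75} × {80, 82} = {(x75,80), (x75,82)}
  {x73} × {80, 81, 82} = {(x73,80), (x73,81), (x73,82)}
  {x73, x74, x75} × {80} = {(x73,80), (x74,80), (x75,80)}
  {x74} × {80, 81, 82} = {(x74,80), (x74,81), (x74,82)}
  {x75} × {80, 81, 82} = {(x75,80), (x75,81), (x75,82)}
  {x73, x74} × {80, 81} = {(x73,80), (x73,81), (x74,80), (x74,81)}
  {x73, x75} × {80, 81} = {(x73,80), (x73,81), (x75,80), (x75,81)}
  {x73, x74} × {80, 82} = {(x73,80), (x73,82), (x74,80), (x74,82)}
  {x73, x75} × {80, 82} = {(x73,80), (x73,82), (x75,80), (x75,82)}
  {x74, x75} × {80, 81} = {(x74,80), (x74,81), (x75,80), (x75,81)}
  {x74, x75} × {80, 82} = {(x74,80), (x74,82), (x75,80), (x75,82)}
  {x73, x74} × {80, 81, 82} = {(x73,80), (x73,81), (x73,82), (x74,80), (x74,81), (x74,82)}
  {x73, x75} × {80, 81, 82} = {(x73,80), (x73,81), (x73,82), (x75,80), (x75,81), (x75,82)}
  {x73, x74, x75} × {80, 81} = {(x73,80), (x73,81), (x74,80), (x74,81), (x75,80), (x75,81)}
  {x73, x74, x75} × {80, 82} = {(x73,80), (x73,82), (x74,80), (x74,82), (x75,80), (x75,82)}
  {x74, x75} × {80, 81, 82} = {(x74,80), (x74,81), (x74,82), (x75,80), (x75,81), (x75,82)}
  {x73, x74, x75} × {80, 81, 82} = {(x73,80), (x73,81), (x73,82), (x74,80), (x74,81), (x74,82), (x75,80), (x75,81), (x75,82)}
These 29 distinct sets form the basis B.
Close under arbitrary unions to get τ_{X×Y}; counting gives |τ_{X×Y}| = 125.


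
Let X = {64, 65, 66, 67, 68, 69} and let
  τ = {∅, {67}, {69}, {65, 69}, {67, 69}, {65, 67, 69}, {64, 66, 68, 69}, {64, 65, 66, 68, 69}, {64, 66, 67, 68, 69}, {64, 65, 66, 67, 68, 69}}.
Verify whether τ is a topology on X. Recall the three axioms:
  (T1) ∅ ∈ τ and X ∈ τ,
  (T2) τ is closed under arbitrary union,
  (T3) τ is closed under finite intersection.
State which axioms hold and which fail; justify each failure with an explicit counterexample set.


τ IS a topology on X.

Axiom (T1): ∅ ∈ τ? Yes; X ∈ τ? Yes.
Axiom (T2/T3): check pairwise unions and intersections of members of τ.
All pairwise intersections and unions checked — each lies in τ. Therefore τ satisfies (T1), (T2), (T3): it IS a topology on X.


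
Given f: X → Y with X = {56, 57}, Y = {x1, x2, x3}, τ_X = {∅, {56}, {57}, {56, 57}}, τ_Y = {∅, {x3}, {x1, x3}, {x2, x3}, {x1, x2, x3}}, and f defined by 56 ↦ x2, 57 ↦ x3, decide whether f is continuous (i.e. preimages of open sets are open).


f IS continuous.

Compute f^{-1}(U) for each U ∈ τ_Y:
  U = ∅: f^{-1}(U) = ∅ ∈ τ_X ✓.
  U = {x3}: f^{-1}(U) = {57} ∈ τ_X ✓.
  U = {x1, x3}: f^{-1}(U) = {57} ∈ τ_X ✓.
  U = {x2, x3}: f^{-1}(U) = {56, 57} ∈ τ_X ✓.
  U = {x1, x2, x3}: f^{-1}(U) = {56, 57} ∈ τ_X ✓.
Every preimage lies in τ_X, so f IS continuous.


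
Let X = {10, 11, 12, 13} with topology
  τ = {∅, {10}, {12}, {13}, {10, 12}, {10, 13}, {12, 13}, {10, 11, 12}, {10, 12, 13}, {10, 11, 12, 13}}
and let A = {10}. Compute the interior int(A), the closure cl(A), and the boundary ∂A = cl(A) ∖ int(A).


int(A) = {10}, cl(A) = {10, 11}, ∂A = {11}.

Closed sets in (X, τ) are complements of opens:
  closed(X, τ) = {∅, {11}, {13}, {10, 11}, {11, 12}, {11, 13}, {10, 11, 12}, {10, 11, 13}, {11, 12, 13}, {10, 11, 12, 13}}.
int(A) = ⋃ {U ∈ τ : U ⊆ A}. Opens contained in A: ∅, {10}.
Taking the union of these: int(A) = {10}.
cl(A) = ⋂ {C closed : A ⊆ C}. Closed sets containing A: {10, 11}, {10, 11, 12}, {10, 11, 13}, {10, 11, 12, 13}.
Intersecting these: cl(A) = {10, 11}.
∂A = cl(A) ∖ int(A) = {10, 11} ∖ {10} = {11}.


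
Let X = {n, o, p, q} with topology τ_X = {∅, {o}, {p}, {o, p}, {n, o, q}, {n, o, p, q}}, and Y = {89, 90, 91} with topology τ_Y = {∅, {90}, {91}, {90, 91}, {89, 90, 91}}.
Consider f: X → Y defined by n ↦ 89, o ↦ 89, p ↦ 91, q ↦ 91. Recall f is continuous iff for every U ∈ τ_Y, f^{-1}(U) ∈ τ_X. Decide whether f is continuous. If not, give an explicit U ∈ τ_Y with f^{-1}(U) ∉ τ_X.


f is NOT continuous.

Compute f^{-1}(U) for each U ∈ τ_Y:
  U = ∅: f^{-1}(U) = ∅ ∈ τ_X ✓.
  U = {90}: f^{-1}(U) = ∅ ∈ τ_X ✓.
  U = {91}: f^{-1}(U) = {p, q} ∉ τ_X ✗.
  U = {90, 91}: f^{-1}(U) = {p, q} ∉ τ_X ✗.
  U = {89, 90, 91}: f^{-1}(U) = {n, o, p, q} ∈ τ_X ✓.
Found U = {91} with f^{-1}(U) = {p, q} not in τ_X. Therefore f is NOT continuous.


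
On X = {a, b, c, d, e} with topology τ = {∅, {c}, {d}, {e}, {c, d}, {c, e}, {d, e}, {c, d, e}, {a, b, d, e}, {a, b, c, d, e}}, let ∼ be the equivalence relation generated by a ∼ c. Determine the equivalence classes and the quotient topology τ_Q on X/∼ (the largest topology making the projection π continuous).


X/∼ = {[a=c], [b], [d], [e]}; |τ_Q| = 5.

Equivalence classes: [a=c], [b], [d], [e].
Quotient map π: X → X/∼ sends a ↦ [a=c], b ↦ [b], c ↦ [a=c], d ↦ [d], e ↦ [e].
For each subset V ⊆ X/∼, compute π^{-1}(V) ⊆ X and check whether π^{-1}(V) ∈ τ. V is open in τ_Q iff π^{-1}(V) ∈ τ.
  V = {}: π^{-1}(V) = ∅ ∈ τ ✓.
  V = {[a=c]}: π^{-1}(V) = {a, c} ∉ τ ✗.
  V = {[b]}: π^{-1}(V) = {b} ∉ τ ✗.
  V = {[a=c], [b]}: π^{-1}(V) = {a, b, c} ∉ τ ✗.
  V = {[d]}: π^{-1}(V) = {d} ∈ τ ✓.
  V = {[a=c], [d]}: π^{-1}(V) = {a, c, d} ∉ τ ✗.
  V = {[b], [d]}: π^{-1}(V) = {b, d} ∉ τ ✗.
  V = {[a=c], [b], [d]}: π^{-1}(V) = {a, b, c, d} ∉ τ ✗.
  V = {[e]}: π^{-1}(V) = {e} ∈ τ ✓.
  V = {[a=c], [e]}: π^{-1}(V) = {a, c, e} ∉ τ ✗.
  V = {[b], [e]}: π^{-1}(V) = {b, e} ∉ τ ✗.
  V = {[a=c], [b], [e]}: π^{-1}(V) = {a, b, c, e} ∉ τ ✗.
  V = {[d], [e]}: π^{-1}(V) = {d, e} ∈ τ ✓.
  V = {[a=c], [d], [e]}: π^{-1}(V) = {a, c, d, e} ∉ τ ✗.
  V = {[b], [d], [e]}: π^{-1}(V) = {b, d, e} ∉ τ ✗.
  V = {[a=c], [b], [d], [e]}: π^{-1}(V) = {a, b, c, d, e} ∈ τ ✓.
Open sets in the quotient: τ_Q = {{}, {[d]}, {[e]}, {[d], [e]}, {[a=c], [b], [d], [e]}} (5 elements).


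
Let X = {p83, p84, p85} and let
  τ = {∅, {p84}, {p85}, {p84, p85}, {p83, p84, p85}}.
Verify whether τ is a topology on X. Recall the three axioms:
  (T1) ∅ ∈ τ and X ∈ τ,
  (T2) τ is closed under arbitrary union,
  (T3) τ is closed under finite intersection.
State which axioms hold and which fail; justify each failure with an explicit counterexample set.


τ IS a topology on X.

Axiom (T1): ∅ ∈ τ? Yes; X ∈ τ? Yes.
Axiom (T2/T3): check pairwise unions and intersections of members of τ.
All pairwise intersections and unions checked — each lies in τ. Therefore τ satisfies (T1), (T2), (T3): it IS a topology on X.


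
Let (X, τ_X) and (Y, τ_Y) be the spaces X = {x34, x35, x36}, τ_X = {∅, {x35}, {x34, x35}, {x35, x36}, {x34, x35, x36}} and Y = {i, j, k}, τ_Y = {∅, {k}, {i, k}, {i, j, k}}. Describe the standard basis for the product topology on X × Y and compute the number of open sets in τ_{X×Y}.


Basis B = {∅ × ∅, {x35} × {k}, {x34, x35} × {k}, {x35} × {i, k}, {x35, x36} × {k}, {x34, x35, x36} × {k}, {x35} × {i, j, k}, {x34, x35} × {i, k}, {x35, x36} × {i, k}, {x34, x35} × {i, j, k}, {x34, x35, x36} × {i, k}, {x35, x36} × {i, j, k}, {x34, x35, x36} × {i, j, k}}; |τ_{X×Y}| = 30.

Enumerate products U × V with U ∈ τ_X, V ∈ τ_Y (deduplicated):
  ∅ × ∅ = {} (∅)
  {x35} × {k} = {(x35,k)}
  {x34, x35} × {k} = {(x34,k), (x35,k)}
  {x35} × {i, k} = {(x35,i), (x35,k)}
  {x35, x36} × {k} = {(x35,k), (x36,k)}
  {x34, x35, x36} × {k} = {(x34,k), (x35,k), (x36,k)}
  {x35} × {i, j, k} = {(x35,i), (x35,j), (x35,k)}
  {x34, x35} × {i, k} = {(x34,i), (x34,k), (x35,i), (x35,k)}
  {x35, x36} × {i, k} = {(x35,i), (x35,k), (x36,i), (x36,k)}
  {x34, x35} × {i, j, k} = {(x34,i), (x34,j), (x34,k), (x35,i), (x35,j), (x35,k)}
  {x34, x35, x36} × {i, k} = {(x34,i), (x34,k), (x35,i), (x35,k), (x36,i), (x36,k)}
  {x35, x36} × {i, j, k} = {(x35,i), (x35,j), (x35,k), (x36,i), (x36,j), (x36,k)}
  {x34, x35, x36} × {i, j, k} = {(x34,i), (x34,j), (x34,k), (x35,i), (x35,j), (x35,k), (x36,i), (x36,j), (x36,k)}
These 13 distinct sets form the basis B.
Close under arbitrary unions to get τ_{X×Y}; counting gives |τ_{X×Y}| = 30.


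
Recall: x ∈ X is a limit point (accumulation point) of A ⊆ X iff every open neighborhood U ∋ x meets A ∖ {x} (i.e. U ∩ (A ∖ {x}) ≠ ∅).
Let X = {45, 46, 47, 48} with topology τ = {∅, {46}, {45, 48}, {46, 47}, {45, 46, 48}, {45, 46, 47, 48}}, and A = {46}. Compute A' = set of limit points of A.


A' = {47}

For each x ∈ X, list the open sets U ∈ τ with x ∈ U, then check whether U ∩ (A ∖ {x}) ≠ ∅ for every such U.
  x = 45: open {45, 48} ∋ x has {45, 48} ∩ (A ∖ {45}) = ∅, so x is NOT a limit point.
  x = 46: open {46} ∋ x has {46} ∩ (A ∖ {46}) = ∅, so x is NOT a limit point.
  x = 47: opens ∋ x are {46, 47}, {45, 46, 47, 48}; each meets A ∖ {47}, so x IS a limit point.
  x = 48: open {45, 48} ∋ x has {45, 48} ∩ (A ∖ {48}) = ∅, so x is NOT a limit point.
Collecting: A' = {47}.


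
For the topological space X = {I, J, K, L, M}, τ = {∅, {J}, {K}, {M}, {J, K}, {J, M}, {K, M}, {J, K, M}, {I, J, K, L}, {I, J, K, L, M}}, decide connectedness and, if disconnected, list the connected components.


(X, τ) is disconnected; components = [{M}, {I, J, K, L}].

Find clopen sets (U ∈ τ with X ∖ U ∈ τ):
  U = ∅, X ∖ U = {I, J, K, L, M} — both open, so U is clopen.
  U = {M}, X ∖ U = {I, J, K, L} — both open, so U is clopen.
  U = {I, J, K, L}, X ∖ U = {M} — both open, so U is clopen.
  U = {I, J, K, L, M}, X ∖ U = ∅ — both open, so U is clopen.
Nontrivial clopen(s) exist: e.g. {M}. So (X, τ) is disconnected.
Compute connected components by grouping points that agree on all clopens:
  component: {M}
  component: {I, J, K, L}


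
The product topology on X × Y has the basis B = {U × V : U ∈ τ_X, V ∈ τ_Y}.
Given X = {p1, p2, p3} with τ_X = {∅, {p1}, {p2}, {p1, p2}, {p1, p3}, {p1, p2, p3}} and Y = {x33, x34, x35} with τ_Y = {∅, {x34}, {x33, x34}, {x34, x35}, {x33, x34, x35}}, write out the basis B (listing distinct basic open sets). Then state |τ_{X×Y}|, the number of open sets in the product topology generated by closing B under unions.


Basis B = {∅ × ∅, {p1} × {x34}, {p2} × {x34}, {p1} × {x33, x34}, {p1} × {x34, x35}, {p1, p2} × {x34}, {p1, p3} × {x34}, {p2} × {x33, x34}, {p2} × {x34, x35}, {p1} × {x33, x34, x35}, {p1, p2, p3} × {x34}, {p2} × {x33, x34, x35}, {p1, p2} × {x33, x34}, {p1, p3} × {x33, x34}, {p1, p2} × {x34, x35}, {p1, p3} × {x34, x35}, {p1, p2} × {x33, x34, x35}, {p1, p3} × {x33, x34, x35}, {p1, p2, p3} × {x33, x34}, {p1, p2, p3} × {x34, x35}, {p1, p2, p3} × {x33, x34, x35}}; |τ_{X×Y}| = 70.

Enumerate products U × V with U ∈ τ_X, V ∈ τ_Y (deduplicated):
  ∅ × ∅ = {} (∅)
  {p1} × {x34} = {(p1,x34)}
  {p2} × {x34} = {(p2,x34)}
  {p1} × {x33, x34} = {(p1,x33), (p1,x34)}
  {p1} × {x34, x35} = {(p1,x34), (p1,x35)}
  {p1, p2} × {x34} = {(p1,x34), (p2,x34)}
  {p1, p3} × {x34} = {(p1,x34), (p3,x34)}
  {p2} × {x33, x34} = {(p2,x33), (p2,x34)}
  {p2} × {x34, x35} = {(p2,x34), (p2,x35)}
  {p1} × {x33, x34, x35} = {(p1,x33), (p1,x34), (p1,x35)}
  {p1, p2, p3} × {x34} = {(p1,x34), (p2,x34), (p3,x34)}
  {p2} × {x33, x34, x35} = {(p2,x33), (p2,x34), (p2,x35)}
  {p1, p2} × {x33, x34} = {(p1,x33), (p1,x34), (p2,x33), (p2,x34)}
  {p1, p3} × {x33, x34} = {(p1,x33), (p1,x34), (p3,x33), (p3,x34)}
  {p1, p2} × {x34, x35} = {(p1,x34), (p1,x35), (p2,x34), (p2,x35)}
  {p1, p3} × {x34, x35} = {(p1,x34), (p1,x35), (p3,x34), (p3,x35)}
  {p1, p2} × {x33, x34, x35} = {(p1,x33), (p1,x34), (p1,x35), (p2,x33), (p2,x34), (p2,x35)}
  {p1, p3} × {x33, x34, x35} = {(p1,x33), (p1,x34), (p1,x35), (p3,x33), (p3,x34), (p3,x35)}
  {p1, p2, p3} × {x33, x34} = {(p1,x33), (p1,x34), (p2,x33), (p2,x34), (p3,x33), (p3,x34)}
  {p1, p2, p3} × {x34, x35} = {(p1,x34), (p1,x35), (p2,x34), (p2,x35), (p3,x34), (p3,x35)}
  {p1, p2, p3} × {x33, x34, x35} = {(p1,x33), (p1,x34), (p1,x35), (p2,x33), (p2,x34), (p2,x35), (p3,x33), (p3,x34), (p3,x35)}
These 21 distinct sets form the basis B.
Close under arbitrary unions to get τ_{X×Y}; counting gives |τ_{X×Y}| = 70.


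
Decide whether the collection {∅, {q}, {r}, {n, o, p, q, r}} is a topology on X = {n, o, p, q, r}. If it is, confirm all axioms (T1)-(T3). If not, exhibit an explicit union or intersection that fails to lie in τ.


τ is NOT a topology on X.

Axiom (T1): ∅ ∈ τ? Yes; X ∈ τ? Yes.
Axiom (T2/T3): check pairwise unions and intersections of members of τ.
Counterexample for (T2): {q} ∪ {r} = {q, r} ∉ τ. Therefore τ is NOT a topology.


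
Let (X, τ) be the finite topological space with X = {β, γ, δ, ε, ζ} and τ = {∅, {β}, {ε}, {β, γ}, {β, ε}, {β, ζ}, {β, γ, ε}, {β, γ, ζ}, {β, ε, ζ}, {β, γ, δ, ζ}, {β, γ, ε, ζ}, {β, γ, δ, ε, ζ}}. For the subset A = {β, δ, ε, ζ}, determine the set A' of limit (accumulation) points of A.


A' = {γ, δ, ζ}

For each x ∈ X, list the open sets U ∈ τ with x ∈ U, then check whether U ∩ (A ∖ {x}) ≠ ∅ for every such U.
  x = β: open {β} ∋ x has {β} ∩ (A ∖ {β}) = ∅, so x is NOT a limit point.
  x = γ: opens ∋ x are {β, γ}, {β, γ, ε}, {β, γ, ζ}, {β, γ, δ, ζ}, {β, γ, ε, ζ}, {β, γ, δ, ε, ζ}; each meets A ∖ {γ}, so x IS a limit point.
  x = δ: opens ∋ x are {β, γ, δ, ζ}, {β, γ, δ, ε, ζ}; each meets A ∖ {δ}, so x IS a limit point.
  x = ε: open {ε} ∋ x has {ε} ∩ (A ∖ {ε}) = ∅, so x is NOT a limit point.
  x = ζ: opens ∋ x are {β, ζ}, {β, γ, ζ}, {β, ε, ζ}, {β, γ, δ, ζ}, {β, γ, ε, ζ}, {β, γ, δ, ε, ζ}; each meets A ∖ {ζ}, so x IS a limit point.
Collecting: A' = {γ, δ, ζ}.


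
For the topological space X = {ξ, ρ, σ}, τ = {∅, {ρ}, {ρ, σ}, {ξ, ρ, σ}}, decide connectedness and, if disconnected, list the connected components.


(X, τ) is connected.

Find clopen sets (U ∈ τ with X ∖ U ∈ τ):
  U = ∅, X ∖ U = {ξ, ρ, σ} — both open, so U is clopen.
  U = {ξ, ρ, σ}, X ∖ U = ∅ — both open, so U is clopen.
Only trivial clopens (∅ and X) exist, so (X, τ) is connected.
Compute connected components by grouping points that agree on all clopens:
  component: {ξ, ρ, σ}


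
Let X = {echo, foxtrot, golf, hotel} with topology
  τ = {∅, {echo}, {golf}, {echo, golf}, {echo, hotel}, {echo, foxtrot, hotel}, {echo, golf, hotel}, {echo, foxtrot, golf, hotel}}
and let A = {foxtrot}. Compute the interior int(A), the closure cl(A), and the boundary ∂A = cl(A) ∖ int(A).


int(A) = ∅, cl(A) = {foxtrot}, ∂A = {foxtrot}.

Closed sets in (X, τ) are complements of opens:
  closed(X, τ) = {∅, {foxtrot}, {golf}, {foxtrot, golf}, {foxtrot, hotel}, {echo, foxtrot, hotel}, {foxtrot, golf, hotel}, {echo, foxtrot, golf, hotel}}.
int(A) = ⋃ {U ∈ τ : U ⊆ A}. Opens contained in A: ∅.
Taking the union of these: int(A) = ∅.
cl(A) = ⋂ {C closed : A ⊆ C}. Closed sets containing A: {foxtrot}, {foxtrot, golf}, {foxtrot, hotel}, {echo, foxtrot, hotel}, {foxtrot, golf, hotel}, {echo, foxtrot, golf, hotel}.
Intersecting these: cl(A) = {foxtrot}.
∂A = cl(A) ∖ int(A) = {foxtrot} ∖ ∅ = {foxtrot}.


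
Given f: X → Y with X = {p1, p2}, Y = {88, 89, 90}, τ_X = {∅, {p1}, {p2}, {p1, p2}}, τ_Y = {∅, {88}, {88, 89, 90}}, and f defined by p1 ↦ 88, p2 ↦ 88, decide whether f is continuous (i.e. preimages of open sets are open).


f IS continuous.

Compute f^{-1}(U) for each U ∈ τ_Y:
  U = ∅: f^{-1}(U) = ∅ ∈ τ_X ✓.
  U = {88}: f^{-1}(U) = {p1, p2} ∈ τ_X ✓.
  U = {88, 89, 90}: f^{-1}(U) = {p1, p2} ∈ τ_X ✓.
Every preimage lies in τ_X, so f IS continuous.


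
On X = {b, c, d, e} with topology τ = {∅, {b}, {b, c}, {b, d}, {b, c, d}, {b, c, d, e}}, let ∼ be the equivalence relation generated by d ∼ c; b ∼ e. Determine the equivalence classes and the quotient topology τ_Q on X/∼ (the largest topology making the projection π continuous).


X/∼ = {[b=e], [c=d]}; |τ_Q| = 2.

Equivalence classes: [b=e], [c=d].
Quotient map π: X → X/∼ sends b ↦ [b=e], c ↦ [c=d], d ↦ [c=d], e ↦ [b=e].
For each subset V ⊆ X/∼, compute π^{-1}(V) ⊆ X and check whether π^{-1}(V) ∈ τ. V is open in τ_Q iff π^{-1}(V) ∈ τ.
  V = {}: π^{-1}(V) = ∅ ∈ τ ✓.
  V = {[b=e]}: π^{-1}(V) = {b, e} ∉ τ ✗.
  V = {[c=d]}: π^{-1}(V) = {c, d} ∉ τ ✗.
  V = {[b=e], [c=d]}: π^{-1}(V) = {b, c, d, e} ∈ τ ✓.
Open sets in the quotient: τ_Q = {{}, {[b=e], [c=d]}} (2 elements).


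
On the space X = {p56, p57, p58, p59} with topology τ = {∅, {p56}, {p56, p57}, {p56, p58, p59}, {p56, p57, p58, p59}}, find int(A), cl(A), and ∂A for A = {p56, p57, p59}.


int(A) = {p56, p57}, cl(A) = {p56, p57, p58, p59}, ∂A = {p58, p59}.

Closed sets in (X, τ) are complements of opens:
  closed(X, τ) = {∅, {p57}, {p58, p59}, {p57, p58, p59}, {p56, p57, p58, p59}}.
int(A) = ⋃ {U ∈ τ : U ⊆ A}. Opens contained in A: ∅, {p56}, {p56, p57}.
Taking the union of these: int(A) = {p56, p57}.
cl(A) = ⋂ {C closed : A ⊆ C}. Closed sets containing A: {p56, p57, p58, p59}.
Intersecting these: cl(A) = {p56, p57, p58, p59}.
∂A = cl(A) ∖ int(A) = {p56, p57, p58, p59} ∖ {p56, p57} = {p58, p59}.


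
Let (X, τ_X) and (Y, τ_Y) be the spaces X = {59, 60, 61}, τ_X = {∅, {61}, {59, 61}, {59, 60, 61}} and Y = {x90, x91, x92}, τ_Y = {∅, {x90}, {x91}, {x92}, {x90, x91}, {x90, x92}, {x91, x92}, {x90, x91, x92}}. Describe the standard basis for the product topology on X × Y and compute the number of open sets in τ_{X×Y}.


Basis B = {∅ × ∅, {61} × {x90}, {61} × {x91}, {61} × {x92}, {59, 61} × {x90}, {59, 61} × {x91}, {59, 61} × {x92}, {61} × {x90, x91}, {61} × {x90, x92}, {61} × {x91, x92}, {59, 60, 61} × {x90}, {59, 60, 61} × {x91}, {59, 60, 61} × {x92}, {61} × {x90, x91, x92}, {59, 61} × {x90, x91}, {59, 61} × {x90, x92}, {59, 61} × {x91, x92}, {59, 61} × {x90, x91, x92}, {59, 60, 61} × {x90, x91}, {59, 60, 61} × {x90, x92}, {59, 60, 61} × {x91, x92}, {59, 60, 61} × {x90, x91, x92}}; |τ_{X×Y}| = 64.

Enumerate products U × V with U ∈ τ_X, V ∈ τ_Y (deduplicated):
  ∅ × ∅ = {} (∅)
  {61} × {x90} = {(61,x90)}
  {61} × {x91} = {(61,x91)}
  {61} × {x92} = {(61,x92)}
  {59, 61} × {x90} = {(59,x90), (61,x90)}
  {59, 61} × {x91} = {(59,x91), (61,x91)}
  {59, 61} × {x92} = {(59,x92), (61,x92)}
  {61} × {x90, x91} = {(61,x90), (61,x91)}
  {61} × {x90, x92} = {(61,x90), (61,x92)}
  {61} × {x91, x92} = {(61,x91), (61,x92)}
  {59, 60, 61} × {x90} = {(59,x90), (60,x90), (61,x90)}
  {59, 60, 61} × {x91} = {(59,x91), (60,x91), (61,x91)}
  {59, 60, 61} × {x92} = {(59,x92), (60,x92), (61,x92)}
  {61} × {x90, x91, x92} = {(61,x90), (61,x91), (61,x92)}
  {59, 61} × {x90, x91} = {(59,x90), (59,x91), (61,x90), (61,x91)}
  {59, 61} × {x90, x92} = {(59,x90), (59,x92), (61,x90), (61,x92)}
  {59, 61} × {x91, x92} = {(59,x91), (59,x92), (61,x91), (61,x92)}
  {59, 61} × {x90, x91, x92} = {(59,x90), (59,x91), (59,x92), (61,x90), (61,x91), (61,x92)}
  {59, 60, 61} × {x90, x91} = {(59,x90), (59,x91), (60,x90), (60,x91), (61,x90), (61,x91)}
  {59, 60, 61} × {x90, x92} = {(59,x90), (59,x92), (60,x90), (60,x92), (61,x90), (61,x92)}
  {59, 60, 61} × {x91, x92} = {(59,x91), (59,x92), (60,x91), (60,x92), (61,x91), (61,x92)}
  {59, 60, 61} × {x90, x91, x92} = {(59,x90), (59,x91), (59,x92), (60,x90), (60,x91), (60,x92), (61,x90), (61,x91), (61,x92)}
These 22 distinct sets form the basis B.
Close under arbitrary unions to get τ_{X×Y}; counting gives |τ_{X×Y}| = 64.


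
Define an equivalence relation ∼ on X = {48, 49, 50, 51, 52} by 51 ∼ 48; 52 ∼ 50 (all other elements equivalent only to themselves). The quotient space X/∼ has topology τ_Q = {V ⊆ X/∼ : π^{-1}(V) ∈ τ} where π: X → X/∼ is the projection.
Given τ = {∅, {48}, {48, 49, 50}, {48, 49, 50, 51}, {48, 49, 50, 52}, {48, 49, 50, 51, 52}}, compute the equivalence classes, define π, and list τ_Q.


X/∼ = {[48=51], [49], [50=52]}; |τ_Q| = 2.

Equivalence classes: [48=51], [49], [50=52].
Quotient map π: X → X/∼ sends 48 ↦ [48=51], 49 ↦ [49], 50 ↦ [50=52], 51 ↦ [48=51], 52 ↦ [50=52].
For each subset V ⊆ X/∼, compute π^{-1}(V) ⊆ X and check whether π^{-1}(V) ∈ τ. V is open in τ_Q iff π^{-1}(V) ∈ τ.
  V = {}: π^{-1}(V) = ∅ ∈ τ ✓.
  V = {[48=51]}: π^{-1}(V) = {48, 51} ∉ τ ✗.
  V = {[49]}: π^{-1}(V) = {49} ∉ τ ✗.
  V = {[48=51], [49]}: π^{-1}(V) = {48, 49, 51} ∉ τ ✗.
  V = {[50=52]}: π^{-1}(V) = {50, 52} ∉ τ ✗.
  V = {[48=51], [50=52]}: π^{-1}(V) = {48, 50, 51, 52} ∉ τ ✗.
  V = {[49], [50=52]}: π^{-1}(V) = {49, 50, 52} ∉ τ ✗.
  V = {[48=51], [49], [50=52]}: π^{-1}(V) = {48, 49, 50, 51, 52} ∈ τ ✓.
Open sets in the quotient: τ_Q = {{}, {[48=51], [49], [50=52]}} (2 elements).


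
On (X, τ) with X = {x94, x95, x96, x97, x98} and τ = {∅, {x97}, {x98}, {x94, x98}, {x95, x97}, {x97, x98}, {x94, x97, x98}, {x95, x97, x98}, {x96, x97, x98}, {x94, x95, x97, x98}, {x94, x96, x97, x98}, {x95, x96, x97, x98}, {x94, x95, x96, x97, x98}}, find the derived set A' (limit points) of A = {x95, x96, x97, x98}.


A' = {x94, x95, x96}

For each x ∈ X, list the open sets U ∈ τ with x ∈ U, then check whether U ∩ (A ∖ {x}) ≠ ∅ for every such U.
  x = x94: opens ∋ x are {x94, x98}, {x94, x97, x98}, {x94, x95, x97, x98}, {x94, x96, x97, x98}, {x94, x95, x96, x97, x98}; each meets A ∖ {x94}, so x IS a limit point.
  x = x95: opens ∋ x are {x95, x97}, {x95, x97, x98}, {x94, x95, x97, x98}, {x95, x96, x97, x98}, {x94, x95, x96, x97, x98}; each meets A ∖ {x95}, so x IS a limit point.
  x = x96: opens ∋ x are {x96, x97, x98}, {x94, x96, x97, x98}, {x95, x96, x97, x98}, {x94, x95, x96, x97, x98}; each meets A ∖ {x96}, so x IS a limit point.
  x = x97: open {x97} ∋ x has {x97} ∩ (A ∖ {x97}) = ∅, so x is NOT a limit point.
  x = x98: open {x98} ∋ x has {x98} ∩ (A ∖ {x98}) = ∅, so x is NOT a limit point.
Collecting: A' = {x94, x95, x96}.


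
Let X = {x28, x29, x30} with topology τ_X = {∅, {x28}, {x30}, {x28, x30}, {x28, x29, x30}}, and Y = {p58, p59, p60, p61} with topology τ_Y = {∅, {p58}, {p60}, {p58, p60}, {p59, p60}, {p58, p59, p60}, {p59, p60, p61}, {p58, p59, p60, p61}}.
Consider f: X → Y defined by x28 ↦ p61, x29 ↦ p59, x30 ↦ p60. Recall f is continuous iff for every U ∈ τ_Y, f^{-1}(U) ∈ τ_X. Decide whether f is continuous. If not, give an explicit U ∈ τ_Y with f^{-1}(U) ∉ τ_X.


f is NOT continuous.

Compute f^{-1}(U) for each U ∈ τ_Y:
  U = ∅: f^{-1}(U) = ∅ ∈ τ_X ✓.
  U = {p58}: f^{-1}(U) = ∅ ∈ τ_X ✓.
  U = {p60}: f^{-1}(U) = {x30} ∈ τ_X ✓.
  U = {p58, p60}: f^{-1}(U) = {x30} ∈ τ_X ✓.
  U = {p59, p60}: f^{-1}(U) = {x29, x30} ∉ τ_X ✗.
  U = {p58, p59, p60}: f^{-1}(U) = {x29, x30} ∉ τ_X ✗.
  U = {p59, p60, p61}: f^{-1}(U) = {x28, x29, x30} ∈ τ_X ✓.
  U = {p58, p59, p60, p61}: f^{-1}(U) = {x28, x29, x30} ∈ τ_X ✓.
Found U = {p59, p60} with f^{-1}(U) = {x29, x30} not in τ_X. Therefore f is NOT continuous.


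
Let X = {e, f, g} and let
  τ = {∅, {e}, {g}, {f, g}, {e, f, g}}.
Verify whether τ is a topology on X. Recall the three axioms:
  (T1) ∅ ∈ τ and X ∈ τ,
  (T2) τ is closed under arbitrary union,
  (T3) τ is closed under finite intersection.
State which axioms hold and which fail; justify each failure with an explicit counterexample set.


τ is NOT a topology on X.

Axiom (T1): ∅ ∈ τ? Yes; X ∈ τ? Yes.
Axiom (T2/T3): check pairwise unions and intersections of members of τ.
Counterexample for (T2): {e} ∪ {g} = {e, g} ∉ τ. Therefore τ is NOT a topology.


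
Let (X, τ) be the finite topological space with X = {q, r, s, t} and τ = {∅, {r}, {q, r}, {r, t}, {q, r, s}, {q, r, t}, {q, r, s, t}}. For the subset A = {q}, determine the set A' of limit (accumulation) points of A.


A' = {s}

For each x ∈ X, list the open sets U ∈ τ with x ∈ U, then check whether U ∩ (A ∖ {x}) ≠ ∅ for every such U.
  x = q: open {q, r} ∋ x has {q, r} ∩ (A ∖ {q}) = ∅, so x is NOT a limit point.
  x = r: open {r} ∋ x has {r} ∩ (A ∖ {r}) = ∅, so x is NOT a limit point.
  x = s: opens ∋ x are {q, r, s}, {q, r, s, t}; each meets A ∖ {s}, so x IS a limit point.
  x = t: open {r, t} ∋ x has {r, t} ∩ (A ∖ {t}) = ∅, so x is NOT a limit point.
Collecting: A' = {s}.


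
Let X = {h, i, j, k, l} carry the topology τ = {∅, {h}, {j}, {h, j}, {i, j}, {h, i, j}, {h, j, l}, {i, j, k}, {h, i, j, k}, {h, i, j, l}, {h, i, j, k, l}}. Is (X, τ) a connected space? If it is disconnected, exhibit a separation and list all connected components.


(X, τ) is connected.

Find clopen sets (U ∈ τ with X ∖ U ∈ τ):
  U = ∅, X ∖ U = {h, i, j, k, l} — both open, so U is clopen.
  U = {h, i, j, k, l}, X ∖ U = ∅ — both open, so U is clopen.
Only trivial clopens (∅ and X) exist, so (X, τ) is connected.
Compute connected components by grouping points that agree on all clopens:
  component: {h, i, j, k, l}


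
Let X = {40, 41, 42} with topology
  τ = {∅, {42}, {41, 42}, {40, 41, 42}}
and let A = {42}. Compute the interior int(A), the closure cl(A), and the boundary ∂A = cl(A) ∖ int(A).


int(A) = {42}, cl(A) = {40, 41, 42}, ∂A = {40, 41}.

Closed sets in (X, τ) are complements of opens:
  closed(X, τ) = {∅, {40}, {40, 41}, {40, 41, 42}}.
int(A) = ⋃ {U ∈ τ : U ⊆ A}. Opens contained in A: ∅, {42}.
Taking the union of these: int(A) = {42}.
cl(A) = ⋂ {C closed : A ⊆ C}. Closed sets containing A: {40, 41, 42}.
Intersecting these: cl(A) = {40, 41, 42}.
∂A = cl(A) ∖ int(A) = {40, 41, 42} ∖ {42} = {40, 41}.


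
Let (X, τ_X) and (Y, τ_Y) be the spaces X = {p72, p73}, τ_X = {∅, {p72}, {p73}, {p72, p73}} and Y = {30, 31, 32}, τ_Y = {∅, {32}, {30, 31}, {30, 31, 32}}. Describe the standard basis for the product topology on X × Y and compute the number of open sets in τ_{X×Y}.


Basis B = {∅ × ∅, {p72} × {32}, {p73} × {32}, {p72} × {30, 31}, {p72, p73} × {32}, {p73} × {30, 31}, {p72} × {30, 31, 32}, {p73} × {30, 31, 32}, {p72, p73} × {30, 31}, {p72, p73} × {30, 31, 32}}; |τ_{X×Y}| = 16.

Enumerate products U × V with U ∈ τ_X, V ∈ τ_Y (deduplicated):
  ∅ × ∅ = {} (∅)
  {p72} × {32} = {(p72,32)}
  {p73} × {32} = {(p73,32)}
  {p72} × {30, 31} = {(p72,30), (p72,31)}
  {p72, p73} × {32} = {(p72,32), (p73,32)}
  {p73} × {30, 31} = {(p73,30), (p73,31)}
  {p72} × {30, 31, 32} = {(p72,30), (p72,31), (p72,32)}
  {p73} × {30, 31, 32} = {(p73,30), (p73,31), (p73,32)}
  {p72, p73} × {30, 31} = {(p72,30), (p72,31), (p73,30), (p73,31)}
  {p72, p73} × {30, 31, 32} = {(p72,30), (p72,31), (p72,32), (p73,30), (p73,31), (p73,32)}
These 10 distinct sets form the basis B.
Close under arbitrary unions to get τ_{X×Y}; counting gives |τ_{X×Y}| = 16.


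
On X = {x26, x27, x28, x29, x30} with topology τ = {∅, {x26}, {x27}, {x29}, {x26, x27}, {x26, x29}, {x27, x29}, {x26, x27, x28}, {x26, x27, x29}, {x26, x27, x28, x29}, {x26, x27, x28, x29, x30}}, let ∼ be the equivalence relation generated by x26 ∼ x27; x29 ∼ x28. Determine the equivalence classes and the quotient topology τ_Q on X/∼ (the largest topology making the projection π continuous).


X/∼ = {[x26=x27], [x28=x29], [x30]}; |τ_Q| = 4.

Equivalence classes: [x26=x27], [x28=x29], [x30].
Quotient map π: X → X/∼ sends x26 ↦ [x26=x27], x27 ↦ [x26=x27], x28 ↦ [x28=x29], x29 ↦ [x28=x29], x30 ↦ [x30].
For each subset V ⊆ X/∼, compute π^{-1}(V) ⊆ X and check whether π^{-1}(V) ∈ τ. V is open in τ_Q iff π^{-1}(V) ∈ τ.
  V = {}: π^{-1}(V) = ∅ ∈ τ ✓.
  V = {[x26=x27]}: π^{-1}(V) = {x26, x27} ∈ τ ✓.
  V = {[x28=x29]}: π^{-1}(V) = {x28, x29} ∉ τ ✗.
  V = {[x26=x27], [x28=x29]}: π^{-1}(V) = {x26, x27, x28, x29} ∈ τ ✓.
  V = {[x30]}: π^{-1}(V) = {x30} ∉ τ ✗.
  V = {[x26=x27], [x30]}: π^{-1}(V) = {x26, x27, x30} ∉ τ ✗.
  V = {[x28=x29], [x30]}: π^{-1}(V) = {x28, x29, x30} ∉ τ ✗.
  V = {[x26=x27], [x28=x29], [x30]}: π^{-1}(V) = {x26, x27, x28, x29, x30} ∈ τ ✓.
Open sets in the quotient: τ_Q = {{}, {[x26=x27]}, {[x26=x27], [x28=x29]}, {[x26=x27], [x28=x29], [x30]}} (4 elements).


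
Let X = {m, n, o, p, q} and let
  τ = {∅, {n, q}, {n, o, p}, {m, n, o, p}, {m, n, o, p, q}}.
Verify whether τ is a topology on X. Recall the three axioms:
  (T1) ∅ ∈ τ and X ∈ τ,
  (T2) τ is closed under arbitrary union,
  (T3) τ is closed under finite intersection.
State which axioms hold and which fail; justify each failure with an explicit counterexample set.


τ is NOT a topology on X.

Axiom (T1): ∅ ∈ τ? Yes; X ∈ τ? Yes.
Axiom (T2/T3): check pairwise unions and intersections of members of τ.
Counterexample for (T3): {n, q} ∩ {n, o, p} = {n} ∉ τ. Therefore τ is NOT a topology.


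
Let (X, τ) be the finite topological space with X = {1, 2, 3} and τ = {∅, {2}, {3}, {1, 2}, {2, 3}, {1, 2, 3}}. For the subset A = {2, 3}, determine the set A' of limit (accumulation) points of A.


A' = {1}

For each x ∈ X, list the open sets U ∈ τ with x ∈ U, then check whether U ∩ (A ∖ {x}) ≠ ∅ for every such U.
  x = 1: opens ∋ x are {1, 2}, {1, 2, 3}; each meets A ∖ {1}, so x IS a limit point.
  x = 2: open {2} ∋ x has {2} ∩ (A ∖ {2}) = ∅, so x is NOT a limit point.
  x = 3: open {3} ∋ x has {3} ∩ (A ∖ {3}) = ∅, so x is NOT a limit point.
Collecting: A' = {1}.


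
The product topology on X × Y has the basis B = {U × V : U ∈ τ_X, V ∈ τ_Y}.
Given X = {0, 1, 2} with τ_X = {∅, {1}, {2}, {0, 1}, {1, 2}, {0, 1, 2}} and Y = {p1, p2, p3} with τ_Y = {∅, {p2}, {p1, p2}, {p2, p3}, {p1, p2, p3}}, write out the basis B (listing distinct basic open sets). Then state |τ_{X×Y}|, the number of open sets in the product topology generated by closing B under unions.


Basis B = {∅ × ∅, {1} × {p2}, {2} × {p2}, {0, 1} × {p2}, {1} × {p1, p2}, {1} × {p2, p3}, {1, 2} × {p2}, {2} × {p1, p2}, {2} × {p2, p3}, {0, 1, 2} × {p2}, {1} × {p1, p2, p3}, {2} × {p1, p2, p3}, {0, 1} × {p1, p2}, {0, 1} × {p2, p3}, {1, 2} × {p1, p2}, {1, 2} × {p2, p3}, {0, 1} × {p1, p2, p3}, {0, 1, 2} × {p1, p2}, {0, 1, 2} × {p2, p3}, {1, 2} × {p1, p2, p3}, {0, 1, 2} × {p1, p2, p3}}; |τ_{X×Y}| = 70.

Enumerate products U × V with U ∈ τ_X, V ∈ τ_Y (deduplicated):
  ∅ × ∅ = {} (∅)
  {1} × {p2} = {(1,p2)}
  {2} × {p2} = {(2,p2)}
  {0, 1} × {p2} = {(0,p2), (1,p2)}
  {1} × {p1, p2} = {(1,p1), (1,p2)}
  {1} × {p2, p3} = {(1,p2), (1,p3)}
  {1, 2} × {p2} = {(1,p2), (2,p2)}
  {2} × {p1, p2} = {(2,p1), (2,p2)}
  {2} × {p2, p3} = {(2,p2), (2,p3)}
  {0, 1, 2} × {p2} = {(0,p2), (1,p2), (2,p2)}
  {1} × {p1, p2, p3} = {(1,p1), (1,p2), (1,p3)}
  {2} × {p1, p2, p3} = {(2,p1), (2,p2), (2,p3)}
  {0, 1} × {p1, p2} = {(0,p1), (0,p2), (1,p1), (1,p2)}
  {0, 1} × {p2, p3} = {(0,p2), (0,p3), (1,p2), (1,p3)}
  {1, 2} × {p1, p2} = {(1,p1), (1,p2), (2,p1), (2,p2)}
  {1, 2} × {p2, p3} = {(1,p2), (1,p3), (2,p2), (2,p3)}
  {0, 1} × {p1, p2, p3} = {(0,p1), (0,p2), (0,p3), (1,p1), (1,p2), (1,p3)}
  {0, 1, 2} × {p1, p2} = {(0,p1), (0,p2), (1,p1), (1,p2), (2,p1), (2,p2)}
  {0, 1, 2} × {p2, p3} = {(0,p2), (0,p3), (1,p2), (1,p3), (2,p2), (2,p3)}
  {1, 2} × {p1, p2, p3} = {(1,p1), (1,p2), (1,p3), (2,p1), (2,p2), (2,p3)}
  {0, 1, 2} × {p1, p2, p3} = {(0,p1), (0,p2), (0,p3), (1,p1), (1,p2), (1,p3), (2,p1), (2,p2), (2,p3)}
These 21 distinct sets form the basis B.
Close under arbitrary unions to get τ_{X×Y}; counting gives |τ_{X×Y}| = 70.
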